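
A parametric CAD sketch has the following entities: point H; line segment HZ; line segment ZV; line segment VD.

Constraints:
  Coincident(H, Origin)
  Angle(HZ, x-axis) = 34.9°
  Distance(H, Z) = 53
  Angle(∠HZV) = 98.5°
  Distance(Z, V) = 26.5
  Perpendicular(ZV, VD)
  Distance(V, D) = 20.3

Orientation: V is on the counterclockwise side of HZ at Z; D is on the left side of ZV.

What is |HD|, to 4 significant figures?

47.01

∠HZV = 98.5°, so ZV runs at 34.9° + (180° − 98.5°) = 116.4° from the x-axis; with |ZV| = 26.5, V = Z + 26.5·(cos 116.4°, sin 116.4°) = (31.69, 54.06). ZV ⟂ VD; with |VD| = 20.3 on the left of ZV, D = V + 20.3·(-0.8957, -0.4446) = (13.50, 45.03). Then |HD| = |D − H| = 47.01.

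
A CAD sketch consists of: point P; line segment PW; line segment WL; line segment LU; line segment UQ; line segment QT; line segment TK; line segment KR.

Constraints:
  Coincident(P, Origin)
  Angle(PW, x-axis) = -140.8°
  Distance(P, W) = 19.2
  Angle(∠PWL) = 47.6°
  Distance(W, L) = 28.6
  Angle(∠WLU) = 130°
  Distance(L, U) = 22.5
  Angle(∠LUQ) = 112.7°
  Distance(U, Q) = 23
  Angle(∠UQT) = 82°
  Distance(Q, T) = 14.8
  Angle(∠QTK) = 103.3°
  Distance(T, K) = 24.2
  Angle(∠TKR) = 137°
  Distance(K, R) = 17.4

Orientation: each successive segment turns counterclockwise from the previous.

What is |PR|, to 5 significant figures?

35.571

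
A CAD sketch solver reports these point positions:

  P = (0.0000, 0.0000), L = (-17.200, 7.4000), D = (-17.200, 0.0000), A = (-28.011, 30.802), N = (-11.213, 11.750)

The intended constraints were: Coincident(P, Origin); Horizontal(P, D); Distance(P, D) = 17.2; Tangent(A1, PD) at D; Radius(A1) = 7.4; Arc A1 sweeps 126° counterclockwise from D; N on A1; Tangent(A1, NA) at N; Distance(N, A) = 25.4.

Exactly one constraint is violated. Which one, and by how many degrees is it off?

Tangent(A1, NA) at N — off by 5.40°.

P = (0.00, 0.00) ✓; P.y = 0.00, D.y = 0.00 ✓; |PD| = 17.20 ✓; ∠(LD, DP) = 90.00° ✓; |LD| = 7.400 ✓; bearing(L→N) − bearing(L→D) = 126.0° ✓; |LN| = 7.400 ✓; ∠(LN, NA) = 84.60° ✗; |NA| = 25.40 ✓.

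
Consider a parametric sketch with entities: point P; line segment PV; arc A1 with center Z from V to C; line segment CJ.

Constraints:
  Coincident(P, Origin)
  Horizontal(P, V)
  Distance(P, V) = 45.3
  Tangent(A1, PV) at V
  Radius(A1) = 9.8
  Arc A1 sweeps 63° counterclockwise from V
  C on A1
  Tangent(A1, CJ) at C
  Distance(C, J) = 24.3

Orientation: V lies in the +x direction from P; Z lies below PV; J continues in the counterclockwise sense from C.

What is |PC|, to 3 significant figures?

37.0

Since A1 is tangent to PV there, ZV ⟂ PV, so Z = V + (0, -9.8) = (45.3, -9.80). On A1, V sits at bearing 90° from Z; a 63° counterclockwise sweep puts C at bearing 153°, so C = Z + 9.8·(cos 153°, sin 153°) = (36.6, -5.35). Then |PC| = |C − P| = 37.0.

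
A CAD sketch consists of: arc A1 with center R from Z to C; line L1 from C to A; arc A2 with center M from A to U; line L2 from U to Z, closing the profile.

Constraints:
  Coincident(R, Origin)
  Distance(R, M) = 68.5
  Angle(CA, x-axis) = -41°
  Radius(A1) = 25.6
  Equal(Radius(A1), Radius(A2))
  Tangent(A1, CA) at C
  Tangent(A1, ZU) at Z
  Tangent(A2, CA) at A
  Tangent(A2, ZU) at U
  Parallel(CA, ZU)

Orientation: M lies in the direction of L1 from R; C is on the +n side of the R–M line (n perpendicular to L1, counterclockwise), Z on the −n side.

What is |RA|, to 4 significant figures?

73.13

Tangency of A1 to both parallel lines with radius 25.6 puts C and Z at R ± 25.6·n: C = (16.80, 19.32), Z = (-16.80, -19.32). Equal radii place A and U the same way about M: A = M + 25.6·n = (68.49, -25.62), U = M − 25.6·n = (34.90, -64.26). Then |RA| = |A − R| = 73.13.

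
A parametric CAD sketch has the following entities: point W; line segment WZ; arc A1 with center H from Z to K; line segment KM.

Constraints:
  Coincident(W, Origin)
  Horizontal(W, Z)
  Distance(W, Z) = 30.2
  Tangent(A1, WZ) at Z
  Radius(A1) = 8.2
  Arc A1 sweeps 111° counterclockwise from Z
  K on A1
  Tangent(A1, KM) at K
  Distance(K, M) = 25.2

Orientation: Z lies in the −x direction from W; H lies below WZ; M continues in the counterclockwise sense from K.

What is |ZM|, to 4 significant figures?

34.69

W is at the origin; W and Z share the same y with |WZ| = 30.2 and Z on the −x side, so Z = (-30.20, 0.000). A1 meets WZ tangentially, so HZ is at right angles to WZ, so H = Z + (0, -8.2) = (-30.20, -8.200). On A1, Z sits at bearing 90° from H; a 111° counterclockwise sweep puts K at bearing 201°, so K = H + 8.2·(cos 201°, sin 201°) = (-37.86, -11.14). Tangency of A1 to KM means the radius HK is perpendicular to KM, so KM runs along (−sin 201°, cos 201°); with |KM| = 25.2, M = (-28.82, -34.66). Then |ZM| = |M − Z| = 34.69.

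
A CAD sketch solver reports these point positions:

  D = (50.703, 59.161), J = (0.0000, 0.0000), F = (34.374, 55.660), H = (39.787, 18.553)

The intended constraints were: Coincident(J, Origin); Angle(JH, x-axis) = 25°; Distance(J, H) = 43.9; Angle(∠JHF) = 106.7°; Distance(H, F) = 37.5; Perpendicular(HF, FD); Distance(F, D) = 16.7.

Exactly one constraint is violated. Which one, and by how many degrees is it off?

Perpendicular(HF, FD) — off by 3.80°.

J = (0.00, 0.00) ✓; JH at 25.00° ✓; |JH| = 43.90 ✓; ∠JHF = 106.7° ✓; |HF| = 37.50 ✓; ∠(HF, FD) = 86.20° ✗; |FD| = 16.70 ✓.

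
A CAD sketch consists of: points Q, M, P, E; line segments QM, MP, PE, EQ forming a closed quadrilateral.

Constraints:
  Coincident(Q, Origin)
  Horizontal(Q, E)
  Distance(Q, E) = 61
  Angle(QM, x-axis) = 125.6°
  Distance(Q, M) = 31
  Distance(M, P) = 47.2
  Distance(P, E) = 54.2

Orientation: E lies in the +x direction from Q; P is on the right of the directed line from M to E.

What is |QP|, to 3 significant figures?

16.2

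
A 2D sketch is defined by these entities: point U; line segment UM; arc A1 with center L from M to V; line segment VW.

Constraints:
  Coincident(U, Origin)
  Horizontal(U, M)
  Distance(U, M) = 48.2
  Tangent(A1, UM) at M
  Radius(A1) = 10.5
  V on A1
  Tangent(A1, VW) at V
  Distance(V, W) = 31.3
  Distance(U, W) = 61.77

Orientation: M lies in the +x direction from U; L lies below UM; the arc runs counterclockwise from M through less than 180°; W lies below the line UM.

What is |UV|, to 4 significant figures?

39.94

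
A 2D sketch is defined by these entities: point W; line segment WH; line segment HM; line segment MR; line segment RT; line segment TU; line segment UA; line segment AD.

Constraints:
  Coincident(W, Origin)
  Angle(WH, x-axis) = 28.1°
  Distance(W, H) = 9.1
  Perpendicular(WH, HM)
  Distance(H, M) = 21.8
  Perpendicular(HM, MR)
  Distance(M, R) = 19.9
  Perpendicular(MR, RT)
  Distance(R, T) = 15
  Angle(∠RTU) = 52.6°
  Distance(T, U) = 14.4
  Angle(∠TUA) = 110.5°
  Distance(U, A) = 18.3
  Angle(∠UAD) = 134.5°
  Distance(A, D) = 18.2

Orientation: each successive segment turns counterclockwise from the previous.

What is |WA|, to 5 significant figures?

33.386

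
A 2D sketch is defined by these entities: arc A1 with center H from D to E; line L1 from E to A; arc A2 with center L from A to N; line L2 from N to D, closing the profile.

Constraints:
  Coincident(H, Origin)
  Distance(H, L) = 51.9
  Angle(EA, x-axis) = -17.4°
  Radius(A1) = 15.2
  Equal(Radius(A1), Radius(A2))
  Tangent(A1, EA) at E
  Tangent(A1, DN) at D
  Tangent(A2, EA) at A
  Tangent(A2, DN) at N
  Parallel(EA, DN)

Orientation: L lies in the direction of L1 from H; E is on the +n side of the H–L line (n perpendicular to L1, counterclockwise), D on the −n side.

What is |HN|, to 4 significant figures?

54.08

The slot axis is L1's direction at -17.4°, so u = (cos -17.4°, sin -17.4°) = (0.9542, -0.2990) and n = (−sin -17.4°, cos -17.4°) = (0.2990, 0.9542). H is at the origin and L lies 51.9 along u from H, so L = 51.9·u = (49.53, -15.52). Tangency of A1 to both parallel lines with radius 15.2 puts E and D at H ± 15.2·n: E = (4.545, 14.50), D = (-4.545, -14.50). Equal radii place A and N the same way about L: A = L + 15.2·n = (54.07, -1.016), N = L − 15.2·n = (44.98, -30.02). Then |HN| = |N − H| = 54.08.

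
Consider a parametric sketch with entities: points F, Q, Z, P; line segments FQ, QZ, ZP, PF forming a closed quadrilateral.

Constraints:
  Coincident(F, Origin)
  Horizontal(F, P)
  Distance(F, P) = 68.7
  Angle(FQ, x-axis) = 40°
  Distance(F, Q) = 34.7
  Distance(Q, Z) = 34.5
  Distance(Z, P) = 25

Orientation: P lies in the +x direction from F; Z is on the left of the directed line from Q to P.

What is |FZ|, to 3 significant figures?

65.5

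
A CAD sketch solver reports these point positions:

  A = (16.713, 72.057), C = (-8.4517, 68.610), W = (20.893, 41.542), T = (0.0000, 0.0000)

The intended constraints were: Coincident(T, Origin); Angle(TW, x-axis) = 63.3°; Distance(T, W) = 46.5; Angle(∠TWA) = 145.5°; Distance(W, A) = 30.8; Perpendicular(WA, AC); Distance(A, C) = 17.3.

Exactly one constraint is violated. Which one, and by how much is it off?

Distance(A, C) = 17.3 — off by 8.10.

T = (0.00, 0.00) ✓; TW at 63.30° ✓; |TW| = 46.50 ✓; ∠TWA = 145.5° ✓; |WA| = 30.80 ✓; ∠(WA, AC) = 90.00° ✓; |AC| = 25.40 ✗.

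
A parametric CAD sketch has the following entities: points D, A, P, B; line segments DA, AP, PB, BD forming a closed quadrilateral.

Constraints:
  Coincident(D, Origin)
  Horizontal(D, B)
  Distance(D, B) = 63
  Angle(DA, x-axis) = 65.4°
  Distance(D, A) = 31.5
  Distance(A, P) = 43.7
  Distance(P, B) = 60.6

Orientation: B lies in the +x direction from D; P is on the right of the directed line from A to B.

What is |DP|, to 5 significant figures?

14.686

Checks: |AP| = 43.70 ✓; |PB| = 60.60 ✓.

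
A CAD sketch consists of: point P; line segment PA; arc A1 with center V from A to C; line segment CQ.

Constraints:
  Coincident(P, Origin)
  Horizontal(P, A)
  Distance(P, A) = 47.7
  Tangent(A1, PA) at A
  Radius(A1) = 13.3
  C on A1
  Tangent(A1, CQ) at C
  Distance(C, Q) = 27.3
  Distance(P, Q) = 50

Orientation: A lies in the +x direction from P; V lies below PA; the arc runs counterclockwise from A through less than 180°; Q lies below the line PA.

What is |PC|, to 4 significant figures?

36.45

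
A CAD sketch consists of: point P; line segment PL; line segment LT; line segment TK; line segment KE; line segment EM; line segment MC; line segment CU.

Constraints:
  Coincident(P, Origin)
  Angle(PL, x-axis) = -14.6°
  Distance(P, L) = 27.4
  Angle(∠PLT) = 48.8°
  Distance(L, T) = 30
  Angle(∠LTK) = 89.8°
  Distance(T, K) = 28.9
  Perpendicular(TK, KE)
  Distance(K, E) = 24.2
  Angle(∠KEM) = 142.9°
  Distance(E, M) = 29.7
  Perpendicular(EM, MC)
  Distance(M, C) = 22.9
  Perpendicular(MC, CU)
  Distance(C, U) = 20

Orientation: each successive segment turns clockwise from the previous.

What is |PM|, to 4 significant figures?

37.28

P is at the origin; PL runs at -14.6° with length 27.4, so L = (26.52, -6.907). ∠PLT = 48.8° gives LT at -145.8° from the x-axis; with |LT| = 30.0, T = (1.703, -23.77). ∠LTK = 89.8° gives TK at 124.0° from the x-axis; with |TK| = 28.9, K = (-14.46, 0.1900). The perpendicularity gives KE at right angles to TK, so KE runs at 34.00°; with |KE| = 24.2, E = (5.605, 13.72). ∠KEM = 142.9° gives EM at -3.100° from the x-axis; with |EM| = 29.7, M = (35.26, 12.12). Then |PM| = |M − P| = 37.28.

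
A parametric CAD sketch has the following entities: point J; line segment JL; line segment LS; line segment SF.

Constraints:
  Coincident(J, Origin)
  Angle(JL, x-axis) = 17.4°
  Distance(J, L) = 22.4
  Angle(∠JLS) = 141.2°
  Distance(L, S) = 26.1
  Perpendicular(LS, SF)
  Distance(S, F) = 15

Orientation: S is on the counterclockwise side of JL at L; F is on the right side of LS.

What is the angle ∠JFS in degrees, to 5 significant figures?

56.312°

J is at the origin; JL runs at 17.4° with length 22.4, so L = 22.4·(cos 17.4°, sin 17.4°) = (21.375, 6.6985). ∠JLS = 141.2°, so LS runs at 17.4° + (180° − 141.2°) = 56.200° from the x-axis; with |LS| = 26.1, S = L + 26.1·(cos 56.200°, sin 56.200°) = (35.894, 28.387). LS ⟂ SF; with |SF| = 15.0 on the right of LS, F = S + 15.0·(0.83098, -0.55630) = (48.359, 20.043). Then cos ∠JFS = FJ·FS / (|FJ||FS|), giving 56.312°.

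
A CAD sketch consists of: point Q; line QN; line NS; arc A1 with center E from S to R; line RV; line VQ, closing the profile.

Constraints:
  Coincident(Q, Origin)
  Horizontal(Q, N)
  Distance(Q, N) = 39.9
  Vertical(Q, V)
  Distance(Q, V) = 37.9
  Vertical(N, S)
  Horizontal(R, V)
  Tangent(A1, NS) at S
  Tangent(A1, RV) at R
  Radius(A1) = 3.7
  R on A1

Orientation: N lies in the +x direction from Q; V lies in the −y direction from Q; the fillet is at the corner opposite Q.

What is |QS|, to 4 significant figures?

52.55

Q is at the origin; Q and N share the same y with |QN| = 39.9 and N on the +x side, so N = (39.90, 0.000). Q and V share the same x with |QV| = 37.9 and V on the −y side, so V = (0.000, -37.90). The virtual corner opposite Q is at (39.90, -37.90). The tangent condition forces ES to be normal to NS and the tangent condition forces ER to be normal to RV, with radius 3.7, so the center E sits 3.7 in from both sides at E = (36.20, -34.20). That places the tangent points at S = (39.90, -34.20) on NS and R = (36.20, -37.90) on RV. Then |QS| = |S − Q| = 52.55.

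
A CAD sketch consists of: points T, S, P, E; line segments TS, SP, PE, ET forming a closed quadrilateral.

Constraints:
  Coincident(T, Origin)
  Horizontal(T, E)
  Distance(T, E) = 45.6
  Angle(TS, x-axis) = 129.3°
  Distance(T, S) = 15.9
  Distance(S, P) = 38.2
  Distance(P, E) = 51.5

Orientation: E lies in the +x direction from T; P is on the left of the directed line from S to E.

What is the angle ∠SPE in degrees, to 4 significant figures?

77.36°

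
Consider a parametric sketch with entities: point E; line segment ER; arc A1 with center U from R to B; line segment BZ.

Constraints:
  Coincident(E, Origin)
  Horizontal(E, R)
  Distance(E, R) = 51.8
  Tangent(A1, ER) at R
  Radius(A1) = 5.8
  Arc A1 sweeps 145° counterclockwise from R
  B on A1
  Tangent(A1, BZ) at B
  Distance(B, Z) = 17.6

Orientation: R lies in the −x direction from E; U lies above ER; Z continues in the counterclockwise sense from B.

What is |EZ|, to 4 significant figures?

66.19

E is at the origin; E and R share the same y with |ER| = 51.8 and R on the −x side, so R = (-51.80, 0.000). A1 meets ER tangentially, so UR is at right angles to ER, so U = R + (0, 5.8) = (-51.80, 5.800). On A1, R sits at bearing -90° from U; a 145° counterclockwise sweep puts B at bearing 55°, so B = U + 5.8·(cos 55°, sin 55°) = (-48.47, 10.55). Since A1 is tangent to BZ there, UB ⟂ BZ, so BZ runs along (−sin 55°, cos 55°); with |BZ| = 17.6, Z = (-62.89, 20.65). Then |EZ| = |Z − E| = 66.19.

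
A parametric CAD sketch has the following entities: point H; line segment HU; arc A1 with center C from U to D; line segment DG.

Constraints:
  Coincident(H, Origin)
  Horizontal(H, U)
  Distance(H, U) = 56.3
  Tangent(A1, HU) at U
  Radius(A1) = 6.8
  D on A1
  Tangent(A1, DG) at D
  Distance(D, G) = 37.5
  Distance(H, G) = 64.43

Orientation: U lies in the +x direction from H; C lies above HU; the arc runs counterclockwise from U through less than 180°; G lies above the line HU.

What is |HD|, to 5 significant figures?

63.239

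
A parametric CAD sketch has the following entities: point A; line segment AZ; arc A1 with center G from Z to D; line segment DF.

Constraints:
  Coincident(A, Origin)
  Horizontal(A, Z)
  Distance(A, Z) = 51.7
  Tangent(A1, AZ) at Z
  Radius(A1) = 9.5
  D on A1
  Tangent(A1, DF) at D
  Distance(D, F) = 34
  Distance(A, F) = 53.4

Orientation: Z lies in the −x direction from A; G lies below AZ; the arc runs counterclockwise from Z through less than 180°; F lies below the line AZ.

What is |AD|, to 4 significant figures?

60.69

A is at the origin; A and Z share the same y with |AZ| = 51.7 and Z on the −x side, so Z = (-51.70, 0.000). Since A1 is tangent to AZ there, GZ ⟂ AZ, so G = Z + (0, -9.5) = (-51.70, -9.500). Since GD ⟂ DF (tangency), |GF| = √(9.5² + 34.0²) = 35.30 regardless of where D sits on A1. So F lies on both circle(A, 53.4) and circle(G, 35.30); the below-AZ intersection is F = (-34.81, -40.50). D is the foot of the tangent from F: D = (-58.51, -16.12).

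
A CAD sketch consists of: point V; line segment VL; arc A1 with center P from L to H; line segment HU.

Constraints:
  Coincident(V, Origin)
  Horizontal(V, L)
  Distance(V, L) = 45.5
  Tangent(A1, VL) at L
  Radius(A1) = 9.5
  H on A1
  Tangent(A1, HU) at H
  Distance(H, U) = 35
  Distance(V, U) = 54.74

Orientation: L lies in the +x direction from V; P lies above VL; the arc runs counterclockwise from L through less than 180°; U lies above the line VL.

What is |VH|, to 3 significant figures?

55.3

Checks: V.y = 0.00, L.y = 0.00 ✓; |PH| = 9.500 ✓; ∠(PH, HU) = 90.00° ✓; |HU| = 35.00 ✓; |VU| = 54.74 ✓.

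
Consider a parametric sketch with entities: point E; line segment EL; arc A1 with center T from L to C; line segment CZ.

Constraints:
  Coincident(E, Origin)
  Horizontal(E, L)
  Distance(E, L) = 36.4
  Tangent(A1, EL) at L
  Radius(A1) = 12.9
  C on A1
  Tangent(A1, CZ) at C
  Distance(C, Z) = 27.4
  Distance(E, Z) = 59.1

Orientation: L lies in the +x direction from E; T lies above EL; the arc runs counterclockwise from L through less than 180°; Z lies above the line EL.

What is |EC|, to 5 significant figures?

51.510

Checks: E = (0.00, 0.00) ✓; |TC| = 12.90 ✓; ∠(TC, CZ) = 90.00° ✓; |CZ| = 27.40 ✓; |EZ| = 59.10 ✓.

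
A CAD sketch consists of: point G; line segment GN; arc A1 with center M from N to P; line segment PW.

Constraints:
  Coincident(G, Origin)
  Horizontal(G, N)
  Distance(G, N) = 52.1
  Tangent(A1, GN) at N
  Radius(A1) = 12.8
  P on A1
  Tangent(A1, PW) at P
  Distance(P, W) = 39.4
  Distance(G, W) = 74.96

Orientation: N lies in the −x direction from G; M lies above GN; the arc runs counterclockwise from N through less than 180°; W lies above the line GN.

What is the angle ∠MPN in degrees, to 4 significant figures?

36.24°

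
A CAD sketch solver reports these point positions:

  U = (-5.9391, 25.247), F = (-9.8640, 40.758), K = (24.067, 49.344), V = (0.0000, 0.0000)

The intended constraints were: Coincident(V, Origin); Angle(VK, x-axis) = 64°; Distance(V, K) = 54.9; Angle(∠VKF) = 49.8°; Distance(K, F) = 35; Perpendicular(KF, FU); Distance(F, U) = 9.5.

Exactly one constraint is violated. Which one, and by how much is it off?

Distance(F, U) = 9.5 — off by 6.50.

V = (0.00, 0.00) ✓; VK at 64.00° ✓; |VK| = 54.90 ✓; ∠VKF = 49.80° ✓; |KF| = 35.00 ✓; ∠(KF, FU) = 90.00° ✓; |FU| = 16.00 ✗.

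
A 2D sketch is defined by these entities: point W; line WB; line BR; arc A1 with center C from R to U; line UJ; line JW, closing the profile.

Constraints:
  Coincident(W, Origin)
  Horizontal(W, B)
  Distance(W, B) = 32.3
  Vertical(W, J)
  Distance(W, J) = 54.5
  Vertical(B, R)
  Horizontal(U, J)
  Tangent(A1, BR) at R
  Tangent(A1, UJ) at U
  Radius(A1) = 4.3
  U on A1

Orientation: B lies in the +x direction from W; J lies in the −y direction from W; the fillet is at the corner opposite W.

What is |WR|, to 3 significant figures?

59.7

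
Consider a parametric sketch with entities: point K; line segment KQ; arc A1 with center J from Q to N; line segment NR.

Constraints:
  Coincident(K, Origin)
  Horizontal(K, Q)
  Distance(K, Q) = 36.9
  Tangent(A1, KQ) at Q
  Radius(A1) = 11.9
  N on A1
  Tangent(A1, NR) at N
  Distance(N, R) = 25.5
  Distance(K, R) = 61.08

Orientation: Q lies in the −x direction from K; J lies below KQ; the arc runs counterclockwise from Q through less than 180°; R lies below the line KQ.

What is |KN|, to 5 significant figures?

50.312

K is at the origin; KQ is horizontal with |KQ| = 36.9 and Q on the −x side, so Q = (-36.900, 0.0000). Tangency of A1 to KQ means the radius JQ is perpendicular to KQ, so J = Q + (0, -11.9) = (-36.900, -11.900). Since JN ⟂ NR (tangency), |JR| = √(11.9² + 25.5²) = 28.140 regardless of where N sits on A1. So R lies on both circle(K, 61.08) and circle(J, 28.140); the below-KQ intersection is R = (-48.017, -37.751). N is the foot of the tangent from R: N = (-48.794, -12.263).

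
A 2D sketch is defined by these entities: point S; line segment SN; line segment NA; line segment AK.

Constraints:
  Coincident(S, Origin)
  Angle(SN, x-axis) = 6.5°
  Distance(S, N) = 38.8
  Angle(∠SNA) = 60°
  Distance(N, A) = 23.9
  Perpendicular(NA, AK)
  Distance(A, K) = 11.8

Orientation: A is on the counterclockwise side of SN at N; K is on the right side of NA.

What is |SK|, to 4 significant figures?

45.62

∠SNA = 60.0°, so NA runs at 6.5° + (180° − 60.0°) = 126.5° from the x-axis; with |NA| = 23.9, A = N + 23.9·(cos 126.5°, sin 126.5°) = (24.33, 23.60). NA ⟂ AK; with |AK| = 11.8 on the right of NA, K = A + 11.8·(0.8039, 0.5948) = (33.82, 30.62). Then |SK| = |K − S| = 45.62.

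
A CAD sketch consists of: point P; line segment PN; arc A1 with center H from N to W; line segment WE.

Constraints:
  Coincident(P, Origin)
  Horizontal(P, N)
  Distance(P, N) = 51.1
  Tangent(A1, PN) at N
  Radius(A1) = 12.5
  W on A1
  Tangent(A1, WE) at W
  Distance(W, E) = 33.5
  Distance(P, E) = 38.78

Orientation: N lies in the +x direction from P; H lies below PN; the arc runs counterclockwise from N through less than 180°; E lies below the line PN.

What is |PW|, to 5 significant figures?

41.288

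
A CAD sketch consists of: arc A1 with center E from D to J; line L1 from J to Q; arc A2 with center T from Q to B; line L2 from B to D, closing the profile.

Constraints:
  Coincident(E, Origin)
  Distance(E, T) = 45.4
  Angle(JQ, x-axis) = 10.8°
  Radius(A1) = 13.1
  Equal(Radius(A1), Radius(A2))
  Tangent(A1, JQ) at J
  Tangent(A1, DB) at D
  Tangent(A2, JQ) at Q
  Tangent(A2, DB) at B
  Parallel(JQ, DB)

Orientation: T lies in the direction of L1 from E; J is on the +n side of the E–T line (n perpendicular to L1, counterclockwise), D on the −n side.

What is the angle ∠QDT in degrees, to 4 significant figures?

13.89°

The slot axis is L1's direction at 10.8°, so u = (cos 10.8°, sin 10.8°) = (0.9823, 0.1874) and n = (−sin 10.8°, cos 10.8°) = (-0.1874, 0.9823). E is at the origin and T lies 45.4 along u from E, so T = 45.4·u = (44.60, 8.507). Tangency of A1 to both parallel lines with radius 13.1 puts J and D at E ± 13.1·n: J = (-2.455, 12.87), D = (2.455, -12.87). Equal radii place Q and B the same way about T: Q = T + 13.1·n = (42.14, 21.38), B = T − 13.1·n = (47.05, -4.361). Then cos ∠QDT = DQ·DT / (|DQ||DT|), giving 13.89°.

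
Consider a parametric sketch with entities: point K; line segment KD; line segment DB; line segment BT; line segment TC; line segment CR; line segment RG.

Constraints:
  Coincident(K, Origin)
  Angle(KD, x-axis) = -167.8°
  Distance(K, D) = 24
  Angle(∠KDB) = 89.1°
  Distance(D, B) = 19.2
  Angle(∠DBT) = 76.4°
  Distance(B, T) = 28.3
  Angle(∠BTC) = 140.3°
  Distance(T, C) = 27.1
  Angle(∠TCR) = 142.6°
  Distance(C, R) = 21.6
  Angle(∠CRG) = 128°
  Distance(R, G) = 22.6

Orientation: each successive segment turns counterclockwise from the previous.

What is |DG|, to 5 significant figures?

51.248

K is at the origin; KD runs at -167.8° with length 24.0, so D = (-23.458, -5.0718). ∠KDB = 89.1° gives DB at -76.900° from the x-axis; with |DB| = 19.2, B = (-19.106, -23.772). ∠DBT = 76.4° gives BT at 26.700° from the x-axis; with |BT| = 28.3, T = (6.1761, -11.056). ∠BTC = 140.3° gives TC at 66.400° from the x-axis; with |TC| = 27.1, C = (17.026, 13.777). ∠TCR = 142.6° gives CR at 103.80° from the x-axis; with |CR| = 21.6, R = (11.873, 34.754). ∠CRG = 128.0° gives RG at 155.80° from the x-axis; with |RG| = 22.6, G = (-8.7406, 44.018). Then |DG| = |G − D| = 51.248.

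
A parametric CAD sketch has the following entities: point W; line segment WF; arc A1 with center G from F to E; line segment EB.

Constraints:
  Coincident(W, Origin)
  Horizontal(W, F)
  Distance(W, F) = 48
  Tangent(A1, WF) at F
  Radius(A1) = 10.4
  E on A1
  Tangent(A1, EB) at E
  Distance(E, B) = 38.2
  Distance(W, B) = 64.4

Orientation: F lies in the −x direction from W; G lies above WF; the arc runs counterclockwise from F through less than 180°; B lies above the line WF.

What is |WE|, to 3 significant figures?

39.3

Checks: |GE| = 10.40 ✓; ∠(GE, EB) = 90.00° ✓; |EB| = 38.20 ✓; |WB| = 64.40 ✓.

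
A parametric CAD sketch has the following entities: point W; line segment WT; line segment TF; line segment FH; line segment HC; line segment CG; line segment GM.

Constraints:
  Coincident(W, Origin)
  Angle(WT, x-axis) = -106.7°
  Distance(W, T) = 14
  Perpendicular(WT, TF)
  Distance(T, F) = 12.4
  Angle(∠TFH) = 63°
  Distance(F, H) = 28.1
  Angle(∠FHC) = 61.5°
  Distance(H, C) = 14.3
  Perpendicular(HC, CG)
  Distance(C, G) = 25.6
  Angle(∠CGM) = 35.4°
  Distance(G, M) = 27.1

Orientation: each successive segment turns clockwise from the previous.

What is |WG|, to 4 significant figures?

19.81

W is at the origin; WT runs at -106.7° with length 14.0, so T = (-4.023, -13.41). The perpendicularity gives TF at right angles to WT, so TF runs at 163.3°; with |TF| = 12.4, F = (-15.90, -9.846). ∠TFH = 63.0° gives FH at 46.30° from the x-axis; with |FH| = 28.1, H = (3.514, 10.47). ∠FHC = 61.5° gives HC at -72.20° from the x-axis; with |HC| = 14.3, C = (7.885, -3.146). HC is perpendicular to CG, so CG runs at -162.2°; with |CG| = 25.6, G = (-16.49, -10.97). Then |WG| = |G − W| = 19.81.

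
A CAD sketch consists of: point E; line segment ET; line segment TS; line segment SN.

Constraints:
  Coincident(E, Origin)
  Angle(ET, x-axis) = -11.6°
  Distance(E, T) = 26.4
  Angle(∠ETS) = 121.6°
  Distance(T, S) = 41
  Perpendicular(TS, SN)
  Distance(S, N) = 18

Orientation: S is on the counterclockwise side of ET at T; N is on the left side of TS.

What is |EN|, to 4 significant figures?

55.02

E is at the origin; ET runs at -11.6° with length 26.4, so T = 26.4·(cos -11.6°, sin -11.6°) = (25.86, -5.308). ∠ETS = 121.6°, so TS runs at -11.6° + (180° − 121.6°) = 46.80° from the x-axis; with |TS| = 41.0, S = T + 41.0·(cos 46.80°, sin 46.80°) = (53.93, 24.58). The perpendicularity gives SN at right angles to TS; with |SN| = 18.0 on the left of TS, N = S + 18.0·(-0.7290, 0.6845) = (40.81, 36.90). Then |EN| = |N − E| = 55.02.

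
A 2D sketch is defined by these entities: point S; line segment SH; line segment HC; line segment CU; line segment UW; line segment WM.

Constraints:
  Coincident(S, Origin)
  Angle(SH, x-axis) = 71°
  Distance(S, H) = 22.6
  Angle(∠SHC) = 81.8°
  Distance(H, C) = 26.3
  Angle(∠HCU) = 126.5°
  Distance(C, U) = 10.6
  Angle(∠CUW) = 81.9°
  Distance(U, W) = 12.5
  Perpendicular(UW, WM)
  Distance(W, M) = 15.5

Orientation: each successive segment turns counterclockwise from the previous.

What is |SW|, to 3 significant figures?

20.0

S is at the origin; SH runs at 71.0° with length 22.6, so H = (7.36, 21.4). ∠SHC = 81.8° gives HC at 169° from the x-axis; with |HC| = 26.3, C = (-18.5, 26.3). ∠HCU = 126.5° gives CU at -137° from the x-axis; with |CU| = 10.6, U = (-26.3, 19.1). ∠CUW = 81.9° gives UW at -39.2° from the x-axis; with |UW| = 12.5, W = (-16.6, 11.2). Then |SW| = |W − S| = 20.0.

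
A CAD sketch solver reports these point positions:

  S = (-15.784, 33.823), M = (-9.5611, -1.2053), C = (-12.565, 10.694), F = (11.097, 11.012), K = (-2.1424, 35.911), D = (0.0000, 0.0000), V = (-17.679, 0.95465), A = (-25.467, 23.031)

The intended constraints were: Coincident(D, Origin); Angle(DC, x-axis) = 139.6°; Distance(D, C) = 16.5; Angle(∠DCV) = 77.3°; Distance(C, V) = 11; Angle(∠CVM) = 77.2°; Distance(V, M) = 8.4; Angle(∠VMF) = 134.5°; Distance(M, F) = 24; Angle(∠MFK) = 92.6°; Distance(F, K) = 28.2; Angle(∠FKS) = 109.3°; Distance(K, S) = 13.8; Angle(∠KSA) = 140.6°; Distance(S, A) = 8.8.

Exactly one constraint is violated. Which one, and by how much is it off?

Distance(S, A) = 8.8 — off by 5.70.

D = (0.00, 0.00) ✓; DC at 139.6° ✓; |DC| = 16.50 ✓; ∠DCV = 77.30° ✓; |CV| = 11.00 ✓; ∠CVM = 77.20° ✓; |VM| = 8.400 ✓; ∠VMF = 134.5° ✓; |MF| = 24.00 ✓; ∠MFK = 92.60° ✓; |FK| = 28.20 ✓; ∠FKS = 109.3° ✓; |KS| = 13.80 ✓; ∠KSA = 140.6° ✓; |SA| = 14.50 ✗.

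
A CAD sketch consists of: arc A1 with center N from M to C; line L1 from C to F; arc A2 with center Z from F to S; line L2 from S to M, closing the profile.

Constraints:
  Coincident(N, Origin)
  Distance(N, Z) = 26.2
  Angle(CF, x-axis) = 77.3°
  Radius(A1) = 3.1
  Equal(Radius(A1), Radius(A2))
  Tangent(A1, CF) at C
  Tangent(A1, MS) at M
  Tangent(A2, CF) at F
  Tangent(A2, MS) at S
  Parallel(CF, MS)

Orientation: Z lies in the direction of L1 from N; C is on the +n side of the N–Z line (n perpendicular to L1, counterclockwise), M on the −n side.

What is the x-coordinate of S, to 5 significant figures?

8.7841

Tangency of A1 to both parallel lines with radius 3.1 puts C and M at N ± 3.1·n: C = (-3.0242, 0.68152), M = (3.0242, -0.68152). Equal radii place F and S the same way about Z: F = Z + 3.1·n = (2.7358, 26.241), S = Z − 3.1·n = (8.7841, 24.877). So S.x = 8.7841.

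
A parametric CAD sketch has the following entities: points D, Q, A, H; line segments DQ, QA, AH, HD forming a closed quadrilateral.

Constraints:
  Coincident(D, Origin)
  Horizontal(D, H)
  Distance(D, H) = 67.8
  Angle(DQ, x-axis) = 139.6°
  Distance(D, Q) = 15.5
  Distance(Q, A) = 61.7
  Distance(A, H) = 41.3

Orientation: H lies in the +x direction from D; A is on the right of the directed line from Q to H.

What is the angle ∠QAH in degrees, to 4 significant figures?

100.5°

Checks: DQ at 139.6° ✓; |QA| = 61.70 ✓; |AH| = 41.30 ✓.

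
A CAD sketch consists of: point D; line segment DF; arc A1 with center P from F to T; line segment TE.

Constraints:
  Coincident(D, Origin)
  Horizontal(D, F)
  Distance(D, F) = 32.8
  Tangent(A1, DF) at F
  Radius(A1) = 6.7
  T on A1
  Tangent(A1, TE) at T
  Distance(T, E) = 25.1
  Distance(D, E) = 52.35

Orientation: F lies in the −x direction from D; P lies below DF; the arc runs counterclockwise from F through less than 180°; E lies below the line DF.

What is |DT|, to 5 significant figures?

39.904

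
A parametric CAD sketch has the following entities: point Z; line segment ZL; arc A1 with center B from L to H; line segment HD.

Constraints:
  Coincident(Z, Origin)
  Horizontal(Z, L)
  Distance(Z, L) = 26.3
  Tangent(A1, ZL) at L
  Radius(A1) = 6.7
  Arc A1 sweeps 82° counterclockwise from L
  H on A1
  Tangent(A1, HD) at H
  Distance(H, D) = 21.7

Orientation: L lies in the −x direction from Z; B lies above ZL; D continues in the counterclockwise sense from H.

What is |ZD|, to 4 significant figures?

31.94

On A1, L sits at bearing -90° from B; an 82° counterclockwise sweep puts H at bearing -8°, so H = B + 6.7·(cos -8°, sin -8°) = (-19.67, 5.768). Tangency of A1 to HD means the radius BH is perpendicular to HD, so HD runs along (−sin -8°, cos -8°); with |HD| = 21.7, D = (-16.65, 27.26). Then |ZD| = |D − Z| = 31.94.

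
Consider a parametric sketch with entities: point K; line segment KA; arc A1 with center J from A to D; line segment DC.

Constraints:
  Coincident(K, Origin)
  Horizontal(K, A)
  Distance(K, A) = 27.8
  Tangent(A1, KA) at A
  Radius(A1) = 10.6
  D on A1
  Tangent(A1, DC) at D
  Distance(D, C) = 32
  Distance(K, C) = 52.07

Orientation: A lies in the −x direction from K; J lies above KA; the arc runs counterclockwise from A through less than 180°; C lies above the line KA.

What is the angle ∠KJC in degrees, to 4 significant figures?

110.1°

Checks: K = (0.00, 0.00) ✓; |KA| = 27.80 ✓; |JD| = 10.60 ✓; ∠(JD, DC) = 90.00° ✓; |DC| = 32.00 ✓; |KC| = 52.07 ✓.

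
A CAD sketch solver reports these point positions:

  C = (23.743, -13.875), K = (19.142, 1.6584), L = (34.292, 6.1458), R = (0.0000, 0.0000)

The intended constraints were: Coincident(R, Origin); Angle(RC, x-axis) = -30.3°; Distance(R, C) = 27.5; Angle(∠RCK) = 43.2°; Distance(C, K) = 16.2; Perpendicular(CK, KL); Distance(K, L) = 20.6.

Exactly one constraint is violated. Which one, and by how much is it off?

Distance(K, L) = 20.6 — off by 4.80.

R = (0.00, 0.00) ✓; RC at -30.30° ✓; |RC| = 27.50 ✓; ∠RCK = 43.20° ✓; |CK| = 16.20 ✓; ∠(CK, KL) = 90.00° ✓; |KL| = 15.80 ✗.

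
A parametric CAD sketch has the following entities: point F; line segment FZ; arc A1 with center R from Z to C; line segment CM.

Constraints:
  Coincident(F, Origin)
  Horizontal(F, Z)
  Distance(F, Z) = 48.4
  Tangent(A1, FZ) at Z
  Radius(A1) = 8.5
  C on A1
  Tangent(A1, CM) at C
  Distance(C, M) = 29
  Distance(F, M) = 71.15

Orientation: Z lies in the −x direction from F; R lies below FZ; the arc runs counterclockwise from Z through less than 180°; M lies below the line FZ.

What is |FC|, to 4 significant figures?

57.23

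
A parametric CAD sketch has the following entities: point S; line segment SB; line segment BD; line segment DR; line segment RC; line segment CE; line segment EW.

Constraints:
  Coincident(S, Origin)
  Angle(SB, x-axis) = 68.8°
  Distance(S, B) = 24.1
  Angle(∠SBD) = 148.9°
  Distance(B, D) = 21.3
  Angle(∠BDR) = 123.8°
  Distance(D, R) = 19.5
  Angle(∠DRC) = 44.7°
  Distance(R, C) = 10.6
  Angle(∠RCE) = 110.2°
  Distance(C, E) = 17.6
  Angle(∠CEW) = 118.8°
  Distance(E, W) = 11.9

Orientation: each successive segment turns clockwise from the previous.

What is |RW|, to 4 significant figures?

27.00

∠RCE = 110.2° gives CE at 136.4° from the x-axis; with |CE| = 17.6, E = (21.80, 36.76). ∠CEW = 118.8° gives EW at 75.20° from the x-axis; with |EW| = 11.9, W = (24.84, 48.27). Then |RW| = |W − R| = 27.00.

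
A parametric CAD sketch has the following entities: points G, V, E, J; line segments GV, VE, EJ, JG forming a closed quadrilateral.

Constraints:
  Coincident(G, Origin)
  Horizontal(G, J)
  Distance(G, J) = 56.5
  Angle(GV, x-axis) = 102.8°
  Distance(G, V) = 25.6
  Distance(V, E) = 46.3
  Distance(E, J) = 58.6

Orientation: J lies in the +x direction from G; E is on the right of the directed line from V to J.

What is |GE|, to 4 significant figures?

20.82

Checks: |VE| = 46.30 ✓; |EJ| = 58.60 ✓.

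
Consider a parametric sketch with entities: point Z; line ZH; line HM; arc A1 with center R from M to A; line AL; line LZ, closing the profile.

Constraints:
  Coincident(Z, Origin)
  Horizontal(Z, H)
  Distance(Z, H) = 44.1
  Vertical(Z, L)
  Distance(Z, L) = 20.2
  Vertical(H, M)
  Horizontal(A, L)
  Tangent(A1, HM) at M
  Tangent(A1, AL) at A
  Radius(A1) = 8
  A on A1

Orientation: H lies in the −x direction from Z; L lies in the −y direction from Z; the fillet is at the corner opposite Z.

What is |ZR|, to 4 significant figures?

38.11

Z is at the origin; Z and H share the same y with |ZH| = 44.1 and H on the −x side, so H = (-44.10, 0.000). ZL is vertical with |ZL| = 20.2 and L on the −y side, so L = (0.000, -20.20). The virtual corner opposite Z is at (-44.10, -20.20). Tangency of A1 to HM means the radius RM is perpendicular to HM and the tangent condition forces RA to be normal to AL, with radius 8.0, so the center R sits 8.0 in from both sides at R = (-36.10, -12.20). Then |ZR| = |R − Z| = 38.11.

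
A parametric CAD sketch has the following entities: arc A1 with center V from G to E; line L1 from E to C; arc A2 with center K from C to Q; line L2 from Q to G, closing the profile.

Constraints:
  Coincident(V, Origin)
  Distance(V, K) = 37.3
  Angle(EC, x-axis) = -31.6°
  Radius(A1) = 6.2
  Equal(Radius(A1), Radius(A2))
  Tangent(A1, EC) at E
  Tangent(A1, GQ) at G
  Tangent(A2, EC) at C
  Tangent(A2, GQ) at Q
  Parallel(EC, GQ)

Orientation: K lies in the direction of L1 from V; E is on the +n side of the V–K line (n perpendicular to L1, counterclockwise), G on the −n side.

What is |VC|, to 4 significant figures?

37.81

Tangency of A1 to both parallel lines with radius 6.2 puts E and G at V ± 6.2·n: E = (3.249, 5.281), G = (-3.249, -5.281). Equal radii place C and Q the same way about K: C = K + 6.2·n = (35.02, -14.26), Q = K − 6.2·n = (28.52, -24.83). Then |VC| = |C − V| = 37.81.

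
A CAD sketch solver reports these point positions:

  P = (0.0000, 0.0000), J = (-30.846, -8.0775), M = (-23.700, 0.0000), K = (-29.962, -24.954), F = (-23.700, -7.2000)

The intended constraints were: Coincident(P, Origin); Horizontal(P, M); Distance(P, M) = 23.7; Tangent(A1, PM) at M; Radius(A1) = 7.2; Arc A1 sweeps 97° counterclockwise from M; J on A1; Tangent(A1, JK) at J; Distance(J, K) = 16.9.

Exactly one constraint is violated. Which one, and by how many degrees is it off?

Tangent(A1, JK) at J — off by 4.00°.

P = (0.00, 0.00) ✓; P.y = 0.00, M.y = 0.00 ✓; |PM| = 23.70 ✓; ∠(FM, MP) = 90.00° ✓; |FM| = 7.200 ✓; bearing(F→J) − bearing(F→M) = 97.00° ✓; |FJ| = 7.200 ✓; ∠(FJ, JK) = 94.00° ✗; |JK| = 16.90 ✓.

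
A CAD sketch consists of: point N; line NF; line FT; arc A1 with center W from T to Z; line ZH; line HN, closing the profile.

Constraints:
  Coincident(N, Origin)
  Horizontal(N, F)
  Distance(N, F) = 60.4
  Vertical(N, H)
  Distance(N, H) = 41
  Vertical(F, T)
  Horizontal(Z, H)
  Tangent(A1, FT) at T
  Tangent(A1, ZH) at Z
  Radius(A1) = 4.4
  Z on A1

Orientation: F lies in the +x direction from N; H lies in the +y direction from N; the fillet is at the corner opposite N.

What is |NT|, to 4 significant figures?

70.62

N is at the origin; N and F share the same y with |NF| = 60.4 and F on the +x side, so F = (60.40, 0.000). N and H share the same x with |NH| = 41.0 and H on the +y side, so H = (0.000, 41.00). The virtual corner opposite N is at (60.40, 41.00). Tangency of A1 to FT means the radius WT is perpendicular to FT and tangency of A1 to ZH means the radius WZ is perpendicular to ZH, with radius 4.4, so the center W sits 4.4 in from both sides at W = (56.00, 36.60). That places the tangent points at T = (60.40, 36.60) on FT and Z = (56.00, 41.00) on ZH. Then |NT| = |T − N| = 70.62.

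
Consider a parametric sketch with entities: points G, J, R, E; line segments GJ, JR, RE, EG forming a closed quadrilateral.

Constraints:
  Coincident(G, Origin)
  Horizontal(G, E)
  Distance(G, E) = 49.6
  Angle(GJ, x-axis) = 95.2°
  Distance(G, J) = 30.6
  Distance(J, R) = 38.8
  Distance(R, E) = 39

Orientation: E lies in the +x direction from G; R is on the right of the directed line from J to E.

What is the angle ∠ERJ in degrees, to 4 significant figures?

102.3°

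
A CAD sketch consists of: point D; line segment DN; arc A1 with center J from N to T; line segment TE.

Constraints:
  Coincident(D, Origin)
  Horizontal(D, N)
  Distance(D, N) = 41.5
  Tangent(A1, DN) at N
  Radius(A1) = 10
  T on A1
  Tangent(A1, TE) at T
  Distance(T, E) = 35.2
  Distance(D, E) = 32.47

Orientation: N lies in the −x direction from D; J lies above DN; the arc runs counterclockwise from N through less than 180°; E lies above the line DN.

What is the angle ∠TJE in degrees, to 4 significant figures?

74.14°

Checks: ∠(JN, ND) = 90.00° ✓; |JT| = 10.00 ✓; ∠(JT, TE) = 90.00° ✓; |TE| = 35.20 ✓; |DE| = 32.47 ✓.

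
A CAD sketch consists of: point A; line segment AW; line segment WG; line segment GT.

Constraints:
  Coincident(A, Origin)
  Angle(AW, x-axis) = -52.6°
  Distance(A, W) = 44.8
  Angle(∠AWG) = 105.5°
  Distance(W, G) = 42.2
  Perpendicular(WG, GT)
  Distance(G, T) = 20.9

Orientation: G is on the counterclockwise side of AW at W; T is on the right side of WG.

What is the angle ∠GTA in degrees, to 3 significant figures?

40.2°

A is at the origin; AW runs at -52.6° with length 44.8, so W = 44.8·(cos -52.6°, sin -52.6°) = (27.2, -35.6). ∠AWG = 105.5°, so WG runs at -52.6° + (180° − 105.5°) = 21.9° from the x-axis; with |WG| = 42.2, G = W + 42.2·(cos 21.9°, sin 21.9°) = (66.4, -19.8). WG is perpendicular to GT; with |GT| = 20.9 on the right of WG, T = G + 20.9·(0.373, -0.928) = (74.2, -39.2). Then cos ∠GTA = TG·TA / (|TG||TA|), giving 40.2°.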